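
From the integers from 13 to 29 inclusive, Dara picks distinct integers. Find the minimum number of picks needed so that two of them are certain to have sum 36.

A set avoiding the sum 36 can contain at most one of each pair {x, 36−x}, plus the 7 elements whose complement lies outside the range or equal to its own complement.
The integers 18, …, 29 (12 of them) are such a set: any two sum to at least 18+19 = 37 > 36.
Pigeonhole: any 13th integer completes one of the 5 pairs, so 13 choices force a sum of 36.

13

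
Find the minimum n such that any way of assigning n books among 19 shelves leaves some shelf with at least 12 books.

210

With 209 books one could put exactly 11 in each of the 19 shelves, and no shelf would reach 12.
Pigeonhole: one more book must land in a shelf that already has 11, giving it 12.
So 19 × 11 + 1 = 210 books are required.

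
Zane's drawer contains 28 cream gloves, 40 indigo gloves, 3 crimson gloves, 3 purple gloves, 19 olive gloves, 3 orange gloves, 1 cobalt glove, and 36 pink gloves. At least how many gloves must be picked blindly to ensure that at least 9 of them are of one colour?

43

An adversary could hand out at most 8 gloves per colour (4 colours run out sooner): 8 + 8 + 3 + 3 + 8 + 3 + 1 + 8 = 42 gloves and still no colour has 9.
One more glove lands in a colour already at 8, so 43 draws are enough and 42 are not.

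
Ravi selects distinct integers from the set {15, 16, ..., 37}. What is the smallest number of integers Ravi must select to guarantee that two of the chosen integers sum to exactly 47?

A set avoiding the sum 47 can contain at most one of each pair {x, 47−x}, plus the 5 elements whose complement lies outside the range.
The integers 24, …, 37 (14 of them) are such a set: any two sum to at least 24+25 = 49 > 47.
Any 15th integer completes one of the 9 pairs, so 15 choices force a sum of 47.

15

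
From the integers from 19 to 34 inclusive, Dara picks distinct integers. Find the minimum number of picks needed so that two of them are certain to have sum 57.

11

Two chosen integers sum to 57 exactly when both halves of some pair {x, 57−x} with 23 ≤ x ≤ 57−x ≤ 34 are chosen — 6 such pairs.
The remaining 4 elements (those with no distinct partner in range) can never complete a 57-sum, so the worst case takes all of them and one from each pair: 4 + 6 = 10.
By pigeonhole, the 11th integer has to be the second member of some pair, so 10 + 1 = 11.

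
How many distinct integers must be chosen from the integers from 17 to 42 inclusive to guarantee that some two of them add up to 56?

16

A set avoiding the sum 56 can contain at most one of each pair {x, 56−x}, plus the 4 elements whose complement lies outside the range or equal to its own complement.
The integers 28, …, 42 (15 of them) are such a set: any two sum to at least 28+29 = 57 > 56.
Any 16th integer completes one of the 11 pairs, so 16 choices force a sum of 56.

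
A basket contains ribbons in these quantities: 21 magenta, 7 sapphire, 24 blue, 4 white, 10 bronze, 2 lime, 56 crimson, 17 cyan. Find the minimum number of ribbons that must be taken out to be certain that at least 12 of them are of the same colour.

Pigeonhole: put each drawn ribbon into a box by colour. The largest draw with every box below 12 takes min(count, 11) from each colour; colours with fewer than 11 contribute all they have.
Σ min(cᵢ, 11) = 11 + 7 + 11 + 4 + 10 + 2 + 11 + 11 = 67.
Draw number 67 + 1 = 68 must push one box to 12.

68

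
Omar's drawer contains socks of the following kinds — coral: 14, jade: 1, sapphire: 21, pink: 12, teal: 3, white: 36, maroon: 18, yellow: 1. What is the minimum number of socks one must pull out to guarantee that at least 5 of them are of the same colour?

26

The 8 colours are the holes; the socks drawn are the pigeons.
To avoid 5 of any one colour, the worst case takes at most 4 of each colour, or every sock of a colour that has fewer than 4.
That gives 4 + 1 + 4 + 4 + 3 + 4 + 4 + 1 = 25 socks with no colour reaching 5.
The next sock forces some colour to 5, so 25 + 1 = 26.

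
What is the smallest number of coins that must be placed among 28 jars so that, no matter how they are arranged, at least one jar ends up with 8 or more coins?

With 196 coins one could put exactly 7 in each of the 28 jars, and no jar would reach 8.
One more coin must land in a jar that already has 7, giving it 8.
So 28 × 7 + 1 = 197 coins are required.

197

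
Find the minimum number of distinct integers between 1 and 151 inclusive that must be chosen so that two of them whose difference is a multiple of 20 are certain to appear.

21

Integers whose pairwise differences are multiples of 20 are exactly those sharing a remainder mod 20. The 20 residue classes mod 20 are the pigeonholes.
With 20 integers one could put 1 in each residue class and have no class reach 2.
The 21st integer pushes some class to 2, so 20·1 + 1 = 21.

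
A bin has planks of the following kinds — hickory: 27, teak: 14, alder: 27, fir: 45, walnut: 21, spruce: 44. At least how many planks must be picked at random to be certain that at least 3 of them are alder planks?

154

In the worst case for collecting alder planks, every non-alder plank comes out first.
There are 27 + 14 + 45 + 21 + 44 = 151 non-alder planks altogether.
After those, each further plank must be alder, so 151 + 3 = 154 draws guarantee 3 alder planks.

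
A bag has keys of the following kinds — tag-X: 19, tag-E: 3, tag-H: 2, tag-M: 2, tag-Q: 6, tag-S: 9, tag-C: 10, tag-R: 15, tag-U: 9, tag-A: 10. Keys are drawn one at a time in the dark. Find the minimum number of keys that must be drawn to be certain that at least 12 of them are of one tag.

The 10 tags are the holes; the keys drawn are the pigeons.
To avoid 12 of any one tag, the worst case takes at most 11 of each tag, or every key of a tag that has fewer than 11.
That gives 11 + 3 + 2 + 2 + 6 + 9 + 10 + 11 + 9 + 10 = 73 keys with no tag reaching 12.
The next key forces some tag to 12, so 73 + 1 = 74.

74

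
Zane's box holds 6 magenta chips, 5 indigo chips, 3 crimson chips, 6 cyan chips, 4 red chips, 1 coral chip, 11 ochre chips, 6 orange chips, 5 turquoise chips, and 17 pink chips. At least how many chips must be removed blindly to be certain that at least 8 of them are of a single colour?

51

By the pigeonhole principle, the 10 colours are the holes; the chips drawn are the pigeons.
To avoid 8 of any one colour, the worst case takes at most 7 of each colour, or every chip of a colour that has fewer than 7.
That gives 6 + 5 + 3 + 6 + 4 + 1 + 7 + 6 + 5 + 7 = 50 chips with no colour reaching 8.
The next chip forces some colour to 8, so 50 + 1 = 51.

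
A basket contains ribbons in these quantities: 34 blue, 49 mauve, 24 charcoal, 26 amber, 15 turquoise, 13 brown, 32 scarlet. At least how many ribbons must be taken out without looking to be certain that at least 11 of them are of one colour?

An adversary could hand out at most 10 ribbons per colour: 10 + 10 + 10 + 10 + 10 + 10 + 10 = 70 ribbons and still no colour has 11.
By pigeonhole, one more ribbon lands in a colour already at 10, so 71 draws are enough and 70 are not.

71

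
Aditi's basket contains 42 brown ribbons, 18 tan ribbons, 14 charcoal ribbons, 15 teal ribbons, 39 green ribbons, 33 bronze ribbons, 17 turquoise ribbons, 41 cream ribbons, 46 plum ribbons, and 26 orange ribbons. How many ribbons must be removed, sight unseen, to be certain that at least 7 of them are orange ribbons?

In the worst case for collecting orange ribbons, every non-orange ribbon comes out first.
There are 42 + 18 + 14 + 15 + 39 + 33 + 17 + 41 + 46 = 265 non-orange ribbons altogether.
After those, each further ribbon must be orange, so 265 + 7 = 272 draws guarantee 7 orange ribbons.

272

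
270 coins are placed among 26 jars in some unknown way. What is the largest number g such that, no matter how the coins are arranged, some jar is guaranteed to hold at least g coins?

The 26 jars are the holes and the 270 coins are the pigeons.
If every jar held at most 10 coins, the total would be at most 26 × 10 = 260, which is less than 270.
So some jar holds at least ⌈270/26⌉ = 11 coins.

11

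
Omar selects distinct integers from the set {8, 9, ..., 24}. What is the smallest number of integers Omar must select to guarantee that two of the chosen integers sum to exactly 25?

13

Group the elements by complementary pair {x, 25−x}: {8,17}, {9,16}, {10,15}, …, giving 5 two-element pairs and 7 integers whose partner 25−x falls outside [8,24].
Pigeonhole: treating each of those 12 groups as a pigeonhole, one can pick one integer per group — 12 integers — with no two summing to 25.
The 13th integer lands in an occupied pair, forcing a sum of 25.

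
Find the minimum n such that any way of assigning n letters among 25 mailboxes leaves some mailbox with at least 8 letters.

With 175 letters one could put exactly 7 in each of the 25 mailboxes, and no mailbox would reach 8.
By pigeonhole, one more letter must land in a mailbox that already has 7, giving it 8.
So 25 × 7 + 1 = 176 letters are required.

176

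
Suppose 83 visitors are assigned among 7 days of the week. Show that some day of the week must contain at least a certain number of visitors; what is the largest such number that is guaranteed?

The 7 days of the week are the holes and the 83 visitors are the pigeons.
If every day of the week held at most 11 visitors, the total would be at most 7 × 11 = 77, which is less than 83.
So some day of the week holds at least ⌈83/7⌉ = 12 visitors.

12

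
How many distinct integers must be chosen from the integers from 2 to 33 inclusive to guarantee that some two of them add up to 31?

Group the elements by complementary pair {x, 31−x}: {2,29}, {3,28}, {4,27}, …, giving 14 two-element pairs and 4 integers whose partner 31−x falls outside [2,33].
Pigeonhole: treating each of those 18 groups as a pigeonhole, one can pick one integer per group — 18 integers — with no two summing to 31.
The 19th integer lands in an occupied pair, forcing a sum of 31.

19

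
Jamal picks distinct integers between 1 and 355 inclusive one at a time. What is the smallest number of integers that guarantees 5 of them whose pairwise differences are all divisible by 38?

153

Integers whose pairwise differences are multiples of 38 are exactly those sharing a remainder mod 38. By pigeonhole, the 38 residue classes mod 38 are the pigeonholes.
With 152 integers one could put 4 in each residue class and have no class reach 5.
The 153rd integer pushes some class to 5, so 38·4 + 1 = 153.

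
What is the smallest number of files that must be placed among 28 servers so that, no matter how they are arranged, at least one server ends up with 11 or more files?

With 280 files one could put exactly 10 in each of the 28 servers, and no server would reach 11.
One more file must land in a server that already has 10, giving it 11.
So 28 × 10 + 1 = 281 files are required.

281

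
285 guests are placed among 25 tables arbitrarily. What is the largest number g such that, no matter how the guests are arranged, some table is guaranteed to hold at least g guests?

12

The 25 tables are the holes and the 285 guests are the pigeons.
If every table held at most 11 guests, the total would be at most 25 × 11 = 275, which is less than 285.
So some table holds at least ⌈285/25⌉ = 12 guests.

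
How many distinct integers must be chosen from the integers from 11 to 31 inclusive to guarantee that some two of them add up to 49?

Two chosen integers sum to 49 exactly when both halves of some pair {x, 49−x} with 18 ≤ x ≤ 49−x ≤ 31 are chosen — 7 such pairs.
The remaining 7 elements (those with no distinct partner in range) can never complete a 49-sum, so the worst case takes all of them and one from each pair: 7 + 7 = 14.
The 15th integer has to be the second member of some pair, so 14 + 1 = 15.

15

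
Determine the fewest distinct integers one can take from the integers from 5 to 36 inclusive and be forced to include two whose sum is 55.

A set avoiding the sum 55 can contain at most one of each pair {x, 55−x}, plus the 14 elements whose complement lies outside the range.
The integers 5, …, 27 (23 of them) are such a set: any two sum to at least 5+6 = 11 and at most 26+27 = 53 < 55.
Any 24th integer completes one of the 9 pairs, so 24 choices force a sum of 55.

24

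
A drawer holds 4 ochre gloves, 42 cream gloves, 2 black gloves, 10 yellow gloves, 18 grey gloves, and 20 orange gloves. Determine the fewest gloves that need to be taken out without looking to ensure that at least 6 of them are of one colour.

The 6 colours are the holes; the gloves drawn are the pigeons.
To avoid 6 of any one colour, the worst case takes at most 5 of each colour, or every glove of a colour that has fewer than 5.
That gives 4 + 5 + 2 + 5 + 5 + 5 = 26 gloves with no colour reaching 6.
The next glove forces some colour to 6, so 26 + 1 = 27.

27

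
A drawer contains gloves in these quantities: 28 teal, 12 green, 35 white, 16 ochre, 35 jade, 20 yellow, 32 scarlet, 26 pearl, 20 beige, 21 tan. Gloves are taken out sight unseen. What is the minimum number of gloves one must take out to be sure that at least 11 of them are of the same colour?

101

The 10 colours are the holes; the gloves drawn are the pigeons.
To avoid 11 of any one colour, the worst case takes at most 10 of each colour.
That gives 10 + 10 + 10 + 10 + 10 + 10 + 10 + 10 + 10 + 10 = 100 gloves with no colour reaching 11.
The next glove forces some colour to 11, so 100 + 1 = 101.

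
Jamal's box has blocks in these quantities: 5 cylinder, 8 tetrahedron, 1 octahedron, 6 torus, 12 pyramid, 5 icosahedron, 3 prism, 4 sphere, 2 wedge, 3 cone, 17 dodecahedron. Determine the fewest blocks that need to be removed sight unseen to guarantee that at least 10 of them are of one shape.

Pigeonhole: the 11 shapes are the holes; the blocks drawn are the pigeons.
To avoid 10 of any one shape, the worst case takes at most 9 of each shape, or every block of a shape that has fewer than 9.
That gives 5 + 8 + 1 + 6 + 9 + 5 + 3 + 4 + 2 + 3 + 9 = 55 blocks with no shape reaching 10.
The next block forces some shape to 10, so 55 + 1 = 56.

56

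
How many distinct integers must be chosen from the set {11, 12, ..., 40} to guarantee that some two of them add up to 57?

19

A set avoiding the sum 57 can contain at most one of each pair {x, 57−x}, plus the 6 elements whose complement lies outside the range.
The integers 11, …, 28 (18 of them) are such a set: any two sum to at least 11+12 = 23 and at most 27+28 = 55 < 57.
Any 19th integer completes one of the 12 pairs, so 19 choices force a sum of 57.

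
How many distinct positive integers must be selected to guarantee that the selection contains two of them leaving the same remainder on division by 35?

The 35 residue classes mod 35 are the pigeonholes.
With 35 integers one could put 1 in each residue class and have no class reach 2.
The 36th integer pushes some class to 2, so 35·1 + 1 = 36.

36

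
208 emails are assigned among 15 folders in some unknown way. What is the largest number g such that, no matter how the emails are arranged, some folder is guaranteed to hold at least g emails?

14

By pigeonhole, the 15 folders are the holes and the 208 emails are the pigeons.
If every folder held at most 13 emails, the total would be at most 15 × 13 = 195, which is less than 208.
So some folder holds at least ⌈208/15⌉ = 14 emails.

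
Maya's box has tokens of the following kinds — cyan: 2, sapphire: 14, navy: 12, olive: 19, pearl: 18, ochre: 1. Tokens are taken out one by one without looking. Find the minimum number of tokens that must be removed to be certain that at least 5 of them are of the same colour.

The 6 colours are the holes; the tokens drawn are the pigeons.
To avoid 5 of any one colour, the worst case takes at most 4 of each colour, or every token of a colour that has fewer than 4.
That gives 2 + 4 + 4 + 4 + 4 + 1 = 19 tokens with no colour reaching 5.
The next token forces some colour to 5, so 19 + 1 = 20.

20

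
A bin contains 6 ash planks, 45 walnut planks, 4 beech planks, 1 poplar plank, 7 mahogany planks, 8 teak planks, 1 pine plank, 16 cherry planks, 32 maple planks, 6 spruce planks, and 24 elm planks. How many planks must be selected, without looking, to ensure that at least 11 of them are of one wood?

74

Put each drawn plank into a box by wood. The largest draw with every box below 11 takes min(count, 10) from each wood; woods with fewer than 10 contribute all they have.
Σ min(cᵢ, 10) = 6 + 10 + 4 + 1 + 7 + 8 + 1 + 10 + 10 + 6 + 10 = 73.
Draw number 73 + 1 = 74 must push one box to 11.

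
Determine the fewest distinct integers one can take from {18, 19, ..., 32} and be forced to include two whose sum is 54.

Group the elements by complementary pair {x, 54−x}: {22,32}, {23,31}, {24,30}, …, giving 5 two-element pairs, the single value 27 (it cannot pair with itself since the integers are distinct), and 4 integers whose partner 54−x falls outside [18,32].
Treating each of those 10 groups as a pigeonhole, one can pick one integer per group — 10 integers — with no two summing to 54.
The 11th integer lands in an occupied pair, forcing a sum of 54.

11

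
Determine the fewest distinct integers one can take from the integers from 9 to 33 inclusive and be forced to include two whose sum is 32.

19

Group the elements by complementary pair {x, 32−x}: {9,23}, {10,22}, {11,21}, …, giving 7 two-element pairs, the single value 16 (it cannot pair with itself since the integers are distinct), and 10 integers whose partner 32−x falls outside [9,33].
Treating each of those 18 groups as a pigeonhole, one can pick one integer per group — 18 integers — with no two summing to 32.
The 19th integer lands in an occupied pair, forcing a sum of 32.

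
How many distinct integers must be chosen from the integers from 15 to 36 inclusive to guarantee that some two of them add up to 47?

Two chosen integers sum to 47 exactly when both halves of some pair {x, 47−x} with 15 ≤ x ≤ 47−x ≤ 32 are chosen — 9 such pairs.
The remaining 4 elements (those with no distinct partner in range) can never complete a 47-sum, so the worst case takes all of them and one from each pair: 4 + 9 = 13.
The 14th integer has to be the second member of some pair, so 13 + 1 = 14.

14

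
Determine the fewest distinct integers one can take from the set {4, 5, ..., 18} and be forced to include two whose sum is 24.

10

Two chosen integers sum to 24 exactly when both halves of some pair {x, 24−x} with 6 ≤ x ≤ 24−x ≤ 18 are chosen — 6 such pairs.
The remaining 3 elements (those with no distinct partner in range) can never complete a 24-sum, so the worst case takes all of them and one from each pair: 3 + 6 = 9.
By pigeonhole, the 10th integer has to be the second member of some pair, so 9 + 1 = 10.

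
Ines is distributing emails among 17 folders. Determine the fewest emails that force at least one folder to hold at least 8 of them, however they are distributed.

120

With 119 emails one could put exactly 7 in each of the 17 folders, and no folder would reach 8.
One more email must land in a folder that already has 7, giving it 8.
So 17 × 7 + 1 = 120 emails are required.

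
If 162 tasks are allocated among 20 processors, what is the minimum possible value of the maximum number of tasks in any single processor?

The 20 processors are the holes and the 162 tasks are the pigeons.
If every processor held at most 8 tasks, the total would be at most 20 × 8 = 160, which is less than 162.
So some processor holds at least ⌈162/20⌉ = 9 tasks.

9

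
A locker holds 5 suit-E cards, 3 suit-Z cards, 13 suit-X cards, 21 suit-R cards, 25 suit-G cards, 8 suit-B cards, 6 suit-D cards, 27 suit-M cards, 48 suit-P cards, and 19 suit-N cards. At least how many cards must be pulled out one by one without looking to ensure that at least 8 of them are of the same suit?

The 10 suits are the holes; the cards drawn are the pigeons.
To avoid 8 of any one suit, the worst case takes at most 7 of each suit, or every card of a suit that has fewer than 7.
That gives 5 + 3 + 7 + 7 + 7 + 7 + 6 + 7 + 7 + 7 = 63 cards with no suit reaching 8.
The next card forces some suit to 8, so 63 + 1 = 64.

64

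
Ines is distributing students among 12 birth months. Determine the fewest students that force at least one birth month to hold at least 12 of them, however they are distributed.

With 132 students one could put exactly 11 in each of the 12 birth months, and no birth month would reach 12.
One more student must land in a birth month that already has 11, giving it 12.
So 12 × 11 + 1 = 133 students are required.

133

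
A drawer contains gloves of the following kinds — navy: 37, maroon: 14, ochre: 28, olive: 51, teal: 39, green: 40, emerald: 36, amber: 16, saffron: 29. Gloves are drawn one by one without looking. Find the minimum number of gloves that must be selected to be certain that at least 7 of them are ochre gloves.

In the worst case for collecting ochre gloves, every non-ochre glove comes out first.
There are 37 + 14 + 51 + 39 + 40 + 36 + 16 + 29 = 262 non-ochre gloves altogether.
After those, each further glove must be ochre, so 262 + 7 = 269 draws guarantee 7 ochre gloves.

269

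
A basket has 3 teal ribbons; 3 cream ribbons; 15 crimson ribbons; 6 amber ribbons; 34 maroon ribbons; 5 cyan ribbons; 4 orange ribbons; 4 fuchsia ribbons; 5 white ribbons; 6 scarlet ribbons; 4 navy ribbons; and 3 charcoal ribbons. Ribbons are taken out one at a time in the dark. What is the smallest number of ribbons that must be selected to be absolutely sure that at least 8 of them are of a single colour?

Pigeonhole: put each drawn ribbon into a box by colour. The largest draw with every box below 8 takes min(count, 7) from each colour; colours with fewer than 7 contribute all they have.
Σ min(cᵢ, 7) = 3 + 3 + 7 + 6 + 7 + 5 + 4 + 4 + 5 + 6 + 4 + 3 = 57.
Draw number 57 + 1 = 58 must push one box to 8.

58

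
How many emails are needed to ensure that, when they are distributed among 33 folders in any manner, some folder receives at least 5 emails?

133

With 132 emails one could put exactly 4 in each of the 33 folders, and no folder would reach 5.
One more email must land in a folder that already has 4, giving it 5.
So 33 × 4 + 1 = 133 emails are required.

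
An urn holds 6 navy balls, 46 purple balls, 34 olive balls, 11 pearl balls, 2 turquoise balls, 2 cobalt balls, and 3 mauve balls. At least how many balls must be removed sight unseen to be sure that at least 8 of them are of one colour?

The 7 colours are the holes; the balls drawn are the pigeons.
To avoid 8 of any one colour, the worst case takes at most 7 of each colour, or every ball of a colour that has fewer than 7.
That gives 6 + 7 + 7 + 7 + 2 + 2 + 3 = 34 balls with no colour reaching 8.
The next ball forces some colour to 8, so 34 + 1 = 35.

35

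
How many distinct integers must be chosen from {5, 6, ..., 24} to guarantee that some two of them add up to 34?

A set avoiding the sum 34 can contain at most one of each pair {x, 34−x}, plus the 6 elements whose complement lies outside the range or equal to its own complement.
The integers 5, …, 17 (13 of them) are such a set: any two sum to at least 5+6 = 11 and at most 16+17 = 33 < 34.
Any 14th integer completes one of the 7 pairs, so 14 choices force a sum of 34.

14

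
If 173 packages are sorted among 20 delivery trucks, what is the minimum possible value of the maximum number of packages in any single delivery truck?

The 20 delivery trucks are the holes and the 173 packages are the pigeons.
If every delivery truck held at most 8 packages, the total would be at most 20 × 8 = 160, which is less than 173.
So some delivery truck holds at least ⌈173/20⌉ = 9 packages.

9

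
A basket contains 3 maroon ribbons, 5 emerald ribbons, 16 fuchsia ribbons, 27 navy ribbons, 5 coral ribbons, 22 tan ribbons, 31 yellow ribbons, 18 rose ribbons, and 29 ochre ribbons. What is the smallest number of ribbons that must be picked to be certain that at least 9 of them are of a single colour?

62

By pigeonhole, the 9 colours are the holes; the ribbons drawn are the pigeons.
To avoid 9 of any one colour, the worst case takes at most 8 of each colour, or every ribbon of a colour that has fewer than 8.
That gives 3 + 5 + 8 + 8 + 5 + 8 + 8 + 8 + 8 = 61 ribbons with no colour reaching 9.
The next ribbon forces some colour to 9, so 61 + 1 = 62.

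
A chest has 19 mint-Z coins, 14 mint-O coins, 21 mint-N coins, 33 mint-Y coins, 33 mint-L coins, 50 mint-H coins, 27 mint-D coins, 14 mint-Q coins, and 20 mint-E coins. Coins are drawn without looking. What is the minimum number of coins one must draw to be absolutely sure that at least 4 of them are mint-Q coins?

221

In the worst case for collecting mint-Q coins, every non-mint-Q coin comes out first.
There are 19 + 14 + 21 + 33 + 33 + 50 + 27 + 20 = 217 non-mint-Q coins altogether.
After those, each further coin must be mint-Q, so 217 + 4 = 221 draws guarantee 4 mint-Q coins.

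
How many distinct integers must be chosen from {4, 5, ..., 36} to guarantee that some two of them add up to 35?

20

A set avoiding the sum 35 can contain at most one of each pair {x, 35−x}, plus the 5 elements whose complement lies outside the range.
The integers 18, …, 36 (19 of them) are such a set: any two sum to at least 18+19 = 37 > 35.
By pigeonhole, any 20th integer completes one of the 14 pairs, so 20 choices force a sum of 35.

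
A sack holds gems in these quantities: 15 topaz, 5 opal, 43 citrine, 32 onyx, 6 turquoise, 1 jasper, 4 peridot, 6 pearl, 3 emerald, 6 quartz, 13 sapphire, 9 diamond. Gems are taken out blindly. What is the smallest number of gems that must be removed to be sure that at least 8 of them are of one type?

An adversary could hand out at most 7 gems per type (7 types run out sooner): 7 + 5 + 7 + 7 + 6 + 1 + 4 + 6 + 3 + 6 + 7 + 7 = 66 gems and still no type has 8.
One more gem lands in a type already at 7, so 67 draws are enough and 66 are not.

67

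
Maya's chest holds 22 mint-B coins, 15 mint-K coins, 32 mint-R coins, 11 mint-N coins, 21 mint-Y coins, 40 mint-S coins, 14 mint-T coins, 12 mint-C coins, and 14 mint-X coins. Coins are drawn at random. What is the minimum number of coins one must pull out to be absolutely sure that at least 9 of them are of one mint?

An adversary could hand out at most 8 coins per mint: 8 + 8 + 8 + 8 + 8 + 8 + 8 + 8 + 8 = 72 coins and still no mint has 9.
By pigeonhole, one more coin lands in a mint already at 8, so 73 draws are enough and 72 are not.

73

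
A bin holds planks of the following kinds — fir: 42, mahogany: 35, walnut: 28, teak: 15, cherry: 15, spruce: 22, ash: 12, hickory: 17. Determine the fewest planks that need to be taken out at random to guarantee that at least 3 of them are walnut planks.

161

In the worst case for collecting walnut planks, every non-walnut plank comes out first.
There are 42 + 35 + 15 + 15 + 22 + 12 + 17 = 158 non-walnut planks altogether.
After those, each further plank must be walnut, so 158 + 3 = 161 draws guarantee 3 walnut planks.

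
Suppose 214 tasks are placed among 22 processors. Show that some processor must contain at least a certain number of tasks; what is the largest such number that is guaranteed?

The 22 processors are the holes and the 214 tasks are the pigeons.
If every processor held at most 9 tasks, the total would be at most 22 × 9 = 198, which is less than 214.
So some processor holds at least ⌈214/22⌉ = 10 tasks.

10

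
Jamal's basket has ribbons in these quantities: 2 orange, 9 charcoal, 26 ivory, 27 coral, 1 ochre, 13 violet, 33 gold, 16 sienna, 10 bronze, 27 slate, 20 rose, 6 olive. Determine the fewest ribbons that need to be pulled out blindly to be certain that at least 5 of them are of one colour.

Put each drawn ribbon into a box by colour. The largest draw with every box below 5 takes min(count, 4) from each colour; colours with fewer than 4 contribute all they have.
Σ min(cᵢ, 4) = 2 + 4 + 4 + 4 + 1 + 4 + 4 + 4 + 4 + 4 + 4 + 4 = 43.
Draw number 43 + 1 = 44 must push one box to 5.

44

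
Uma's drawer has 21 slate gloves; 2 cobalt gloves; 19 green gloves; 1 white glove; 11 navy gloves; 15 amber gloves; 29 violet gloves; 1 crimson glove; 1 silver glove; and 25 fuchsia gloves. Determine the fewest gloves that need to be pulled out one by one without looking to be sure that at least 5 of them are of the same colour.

30

Put each drawn glove into a box by colour. The largest draw with every box below 5 takes min(count, 4) from each colour; colours with fewer than 4 contribute all they have.
Σ min(cᵢ, 4) = 4 + 2 + 4 + 1 + 4 + 4 + 4 + 1 + 1 + 4 = 29.
Draw number 29 + 1 = 30 must push one box to 5.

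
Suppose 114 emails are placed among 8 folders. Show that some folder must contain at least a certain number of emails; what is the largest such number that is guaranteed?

By the pigeonhole principle, the 8 folders are the holes and the 114 emails are the pigeons.
If every folder held at most 14 emails, the total would be at most 8 × 14 = 112, which is less than 114.
So some folder holds at least ⌈114/8⌉ = 15 emails.

15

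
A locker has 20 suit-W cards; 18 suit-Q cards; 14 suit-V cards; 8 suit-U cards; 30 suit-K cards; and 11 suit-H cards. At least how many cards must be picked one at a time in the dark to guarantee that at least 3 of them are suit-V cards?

In the worst case for collecting suit-V cards, every non-suit-V card comes out first.
There are 20 + 18 + 8 + 30 + 11 = 87 non-suit-V cards altogether.
After those, each further card must be suit-V, so 87 + 3 = 90 draws guarantee 3 suit-V cards.

90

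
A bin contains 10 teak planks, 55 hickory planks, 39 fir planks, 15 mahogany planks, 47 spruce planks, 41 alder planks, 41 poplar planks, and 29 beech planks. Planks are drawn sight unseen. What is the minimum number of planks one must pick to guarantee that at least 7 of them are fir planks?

245

In the worst case for collecting fir planks, every non-fir plank comes out first.
There are 10 + 55 + 15 + 47 + 41 + 41 + 29 = 238 non-fir planks altogether.
After those, each further plank must be fir, so 238 + 7 = 245 draws guarantee 7 fir planks.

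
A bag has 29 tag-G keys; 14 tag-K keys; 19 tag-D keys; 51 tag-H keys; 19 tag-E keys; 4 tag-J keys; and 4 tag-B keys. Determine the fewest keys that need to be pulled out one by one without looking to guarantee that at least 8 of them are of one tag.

44

An adversary could hand out at most 7 keys per tag (tag-J, tag-B run out sooner): 7 + 7 + 7 + 7 + 7 + 4 + 4 = 43 keys and still no tag has 8.
One more key lands in a tag already at 7, so 44 draws are enough and 43 are not.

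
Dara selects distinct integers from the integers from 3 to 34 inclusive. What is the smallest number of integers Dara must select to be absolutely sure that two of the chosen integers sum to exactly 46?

22

Group the elements by complementary pair {x, 46−x}: {12,34}, {13,33}, {14,32}, …, giving 11 two-element pairs; the single value 23 (it cannot pair with itself since the integers are distinct); and 9 integers whose partner 46−x falls outside [3,34].
Treating each of those 21 groups as a pigeonhole, one can pick one integer per group — 21 integers — with no two summing to 46.
The 22nd integer lands in an occupied pair, forcing a sum of 46.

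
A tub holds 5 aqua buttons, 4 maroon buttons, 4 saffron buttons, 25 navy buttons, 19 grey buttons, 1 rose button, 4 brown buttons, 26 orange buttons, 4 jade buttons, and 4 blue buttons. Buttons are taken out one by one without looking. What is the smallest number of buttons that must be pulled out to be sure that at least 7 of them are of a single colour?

An adversary could hand out at most 6 buttons per colour (7 colours run out sooner): 5 + 4 + 4 + 6 + 6 + 1 + 4 + 6 + 4 + 4 = 44 buttons and still no colour has 7.
By pigeonhole, one more button lands in a colour already at 6, so 45 draws are enough and 44 are not.

45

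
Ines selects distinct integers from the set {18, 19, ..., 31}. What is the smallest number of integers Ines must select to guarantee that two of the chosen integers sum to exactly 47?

9

A set avoiding the sum 47 can contain at most one of each pair {x, 47−x}, plus the 2 elements whose complement lies outside the range.
The integers 24, …, 31 (8 of them) are such a set: any two sum to at least 24+25 = 49 > 47.
By pigeonhole, any 9th integer completes one of the 6 pairs, so 9 choices force a sum of 47.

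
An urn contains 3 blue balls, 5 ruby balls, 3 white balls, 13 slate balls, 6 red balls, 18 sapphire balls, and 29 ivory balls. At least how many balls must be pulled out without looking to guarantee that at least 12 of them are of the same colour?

51

Put each drawn ball into a box by colour. The largest draw with every box below 12 takes min(count, 11) from each colour; colours with fewer than 11 contribute all they have.
Σ min(cᵢ, 11) = 3 + 5 + 3 + 11 + 6 + 11 + 11 = 50.
Draw number 50 + 1 = 51 must push one box to 12.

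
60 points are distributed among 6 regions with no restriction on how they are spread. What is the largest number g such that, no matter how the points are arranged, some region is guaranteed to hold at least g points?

By pigeonhole, the 6 regions are the holes and the 60 points are the pigeons.
If every region held at most 9 points, the total would be at most 6 × 9 = 54, which is less than 60.
So some region holds at least ⌈60/6⌉ = 10 points.

10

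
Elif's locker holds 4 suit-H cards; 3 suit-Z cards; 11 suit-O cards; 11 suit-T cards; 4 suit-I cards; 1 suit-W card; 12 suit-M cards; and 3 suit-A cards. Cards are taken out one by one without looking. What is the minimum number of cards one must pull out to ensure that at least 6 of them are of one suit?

31

The 8 suits are the holes; the cards drawn are the pigeons.
To avoid 6 of any one suit, the worst case takes at most 5 of each suit, or every card of a suit that has fewer than 5.
That gives 4 + 3 + 5 + 5 + 4 + 1 + 5 + 3 = 30 cards with no suit reaching 6.
The next card forces some suit to 6, so 30 + 1 = 31.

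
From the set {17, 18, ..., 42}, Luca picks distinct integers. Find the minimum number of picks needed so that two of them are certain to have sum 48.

Group the elements by complementary pair {x, 48−x}: {17,31}, {18,30}, {19,29}, …, giving 7 two-element pairs, the single value 24 (it cannot pair with itself since the integers are distinct), and 11 integers whose partner 48−x falls outside [17,42].
Pigeonhole: treating each of those 19 groups as a pigeonhole, one can pick one integer per group — 19 integers — with no two summing to 48.
The 20th integer lands in an occupied pair, forcing a sum of 48.

20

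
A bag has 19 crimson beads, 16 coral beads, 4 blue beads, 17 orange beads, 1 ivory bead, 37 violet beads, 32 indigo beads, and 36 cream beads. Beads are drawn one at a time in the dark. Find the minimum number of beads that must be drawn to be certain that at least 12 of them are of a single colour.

An adversary could hand out at most 11 beads per colour (blue, ivory run out sooner): 11 + 11 + 4 + 11 + 1 + 11 + 11 + 11 = 71 beads and still no colour has 12.
By the pigeonhole principle, one more bead lands in a colour already at 11, so 72 draws are enough and 71 are not.

72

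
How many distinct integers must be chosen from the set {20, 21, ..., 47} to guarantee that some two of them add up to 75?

A set avoiding the sum 75 can contain at most one of each pair {x, 75−x}, plus the 8 elements whose complement lies outside the range.
The integers 20, …, 37 (18 of them) are such a set: any two sum to at least 20+21 = 41 and at most 36+37 = 73 < 75.
Any 19th integer completes one of the 10 pairs, so 19 choices force a sum of 75.

19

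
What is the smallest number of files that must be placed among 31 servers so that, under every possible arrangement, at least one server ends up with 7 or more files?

With 186 files one could put exactly 6 in each of the 31 servers, and no server would reach 7.
By the pigeonhole principle, one more file must land in a server that already has 6, giving it 7.
So 31 × 6 + 1 = 187 files are required.

187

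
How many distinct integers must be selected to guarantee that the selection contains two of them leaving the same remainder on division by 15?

The 15 residue classes mod 15 are the pigeonholes.
With 15 integers one could put 1 in each residue class and have no class reach 2.
The 16th integer pushes some class to 2, so 15·1 + 1 = 16.

16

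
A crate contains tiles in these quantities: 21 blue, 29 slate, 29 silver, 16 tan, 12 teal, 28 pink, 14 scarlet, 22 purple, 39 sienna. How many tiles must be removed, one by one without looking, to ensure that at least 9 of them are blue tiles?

198

In the worst case for collecting blue tiles, every non-blue tile comes out first.
There are 29 + 29 + 16 + 12 + 28 + 14 + 22 + 39 = 189 non-blue tiles altogether.
After those, each further tile must be blue, so 189 + 9 = 198 draws guarantee 9 blue tiles.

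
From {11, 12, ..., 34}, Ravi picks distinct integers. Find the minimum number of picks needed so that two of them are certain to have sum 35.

Group the elements by complementary pair {x, 35−x}: {11,24}, {12,23}, {13,22}, …, giving 7 two-element pairs and 10 integers whose partner 35−x falls outside [11,34].
Pigeonhole: treating each of those 17 groups as a pigeonhole, one can pick one integer per group — 17 integers — with no two summing to 35.
The 18th integer lands in an occupied pair, forcing a sum of 35.

18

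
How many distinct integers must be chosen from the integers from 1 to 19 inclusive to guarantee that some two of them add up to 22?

12

Group the elements by complementary pair {x, 22−x}: {3,19}, {4,18}, {5,17}, …, giving 8 two-element pairs, the single value 11 (it cannot pair with itself since the integers are distinct), and 2 integers whose partner 22−x falls outside [1,19].
Pigeonhole: treating each of those 11 groups as a pigeonhole, one can pick one integer per group — 11 integers — with no two summing to 22.
The 12th integer lands in an occupied pair, forcing a sum of 22.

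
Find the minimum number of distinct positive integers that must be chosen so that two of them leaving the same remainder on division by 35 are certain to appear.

36

The 35 residue classes mod 35 are the pigeonholes.
With 35 integers one could put 1 in each residue class and have no class reach 2.
The 36th integer pushes some class to 2, so 35·1 + 1 = 36.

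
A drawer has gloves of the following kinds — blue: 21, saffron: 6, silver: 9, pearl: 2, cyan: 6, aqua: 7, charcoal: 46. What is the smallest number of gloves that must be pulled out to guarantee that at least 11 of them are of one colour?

An adversary could hand out at most 10 gloves per colour (5 colours run out sooner): 10 + 6 + 9 + 2 + 6 + 7 + 10 = 50 gloves and still no colour has 11.
Pigeonhole: one more glove lands in a colour already at 10, so 51 draws are enough and 50 are not.

51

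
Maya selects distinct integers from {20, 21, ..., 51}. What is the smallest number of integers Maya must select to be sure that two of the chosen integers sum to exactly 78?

21

Two chosen integers sum to 78 exactly when both halves of some pair {x, 78−x} with 27 ≤ x ≤ 78−x ≤ 51 are chosen — 12 such pairs.
The remaining 8 elements (those with no distinct partner in range) can never complete a 78-sum, so the worst case takes all of them and one from each pair: 8 + 12 = 20.
By the pigeonhole principle, the 21st integer has to be the second member of some pair, so 20 + 1 = 21.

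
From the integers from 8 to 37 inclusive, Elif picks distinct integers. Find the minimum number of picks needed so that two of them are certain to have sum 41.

A set avoiding the sum 41 can contain at most one of each pair {x, 41−x}, plus the 4 elements whose complement lies outside the range.
The integers 21, …, 37 (17 of them) are such a set: any two sum to at least 21+22 = 43 > 41.
By the pigeonhole principle, any 18th integer completes one of the 13 pairs, so 18 choices force a sum of 41.

18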